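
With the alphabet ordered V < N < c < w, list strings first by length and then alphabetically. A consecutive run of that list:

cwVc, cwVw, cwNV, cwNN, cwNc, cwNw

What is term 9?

cwcc

Advancing 3 positions from cwNw through cwNw → cwcV → cwcN reaches term 9.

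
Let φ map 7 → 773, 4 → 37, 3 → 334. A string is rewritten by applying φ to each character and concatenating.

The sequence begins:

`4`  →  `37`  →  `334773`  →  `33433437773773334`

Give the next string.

φ(33433437773773334) expands symbol-by-symbol to 334 334 37 334 334 37 334 773 773 773 334 773 773 334 334 334 37; joining the 17 pieces gives the next term.

334334373343343733477377377333477377333433433437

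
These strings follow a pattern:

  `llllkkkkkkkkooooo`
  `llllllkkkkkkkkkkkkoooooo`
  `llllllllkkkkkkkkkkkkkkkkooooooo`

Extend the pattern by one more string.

llllllllllkkkkkkkkkkkkkkkkkkkkoooooooo

Each string has the form l^{2n} k^{4n} o^{n+3}, where the shown terms are n = 2, 3, 4.
Setting n = 5 gives 10, 20, 8 characters in each block.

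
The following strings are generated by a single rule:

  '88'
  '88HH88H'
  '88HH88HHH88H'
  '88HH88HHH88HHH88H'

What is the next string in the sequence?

Every step adds HH88H to the end: s(k+1) = s(k)·HH88H.
Applying this once more to 88HH88HHH88HHH88H:

88HH88HHH88HHH88HHH88H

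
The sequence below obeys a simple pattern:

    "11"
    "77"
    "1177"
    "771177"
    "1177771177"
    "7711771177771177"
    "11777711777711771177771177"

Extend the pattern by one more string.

771177117777117711777711777711771177771177

From term 3 onward, concatenate the second-to-last term with the last: 11·77 = 1177, 77·1177 = 771177, …
The next term joins 7711771177771177 and 11777711777711771177771177.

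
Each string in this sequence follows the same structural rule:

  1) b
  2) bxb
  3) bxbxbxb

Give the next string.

bxbxbxbxbxbxbxb

Each string is two copies of the previous one joined by 'x'.
One more doubling of bxbxbxb gives the answer.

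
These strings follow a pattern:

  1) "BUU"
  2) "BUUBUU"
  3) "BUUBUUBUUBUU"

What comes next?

s(k+1) = s(k)·s(k) — each term doubles the last.
So the next term is two copies of BUUBUUBUUBUU.

BUUBUUBUUBUUBUUBUUBUUBUU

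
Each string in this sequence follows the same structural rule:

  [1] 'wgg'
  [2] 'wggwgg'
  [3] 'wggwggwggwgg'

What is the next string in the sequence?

wggwggwggwggwggwggwggwgg

s(k+1) = s(k)·s(k) — each term doubles the last.
So the next term is two copies of wggwggwggwgg.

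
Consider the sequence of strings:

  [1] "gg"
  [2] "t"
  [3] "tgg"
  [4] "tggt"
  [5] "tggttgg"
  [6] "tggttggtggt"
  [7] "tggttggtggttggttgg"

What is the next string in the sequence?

tggttggtggttggttggtggttggtggt

This is a Fibonacci-style word recurrence s(k) = s(k−1)·s(k−2): e.g. t·gg = tgg.
So term 8 is tggttggtggttggttgg·tggttggtggt.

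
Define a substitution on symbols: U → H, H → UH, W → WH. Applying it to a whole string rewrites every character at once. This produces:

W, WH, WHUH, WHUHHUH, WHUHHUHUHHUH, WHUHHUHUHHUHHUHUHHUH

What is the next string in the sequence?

Replace each of the 20 characters of WHUHHUHUHHUHHUHUHHUH in place — WH UH H UH UH H UH H UH UH H UH UH H UH H UH UH H UH — and concatenate.

WHUHHUHUHHUHHUHUHHUHUHHUHHUHUHHUH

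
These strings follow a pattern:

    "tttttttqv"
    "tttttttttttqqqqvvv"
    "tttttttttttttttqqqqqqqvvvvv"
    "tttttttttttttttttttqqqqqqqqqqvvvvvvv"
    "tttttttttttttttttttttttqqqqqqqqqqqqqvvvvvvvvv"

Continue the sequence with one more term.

Each string has the form t^{4n+3} q^{3n-2} v^{2n-1} (n = 1, 2, …).
Setting n = 6 gives 27, 16, 11 characters in each block.

tttttttttttttttttttttttttttqqqqqqqqqqqqqqqqvvvvvvvvvvv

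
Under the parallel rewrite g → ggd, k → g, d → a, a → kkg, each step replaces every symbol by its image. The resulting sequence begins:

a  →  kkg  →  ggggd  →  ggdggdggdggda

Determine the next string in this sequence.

Replace each of the 13 characters of ggdggdggdggda in place — ggd ggd a ggd ggd a ggd ggd a ggd ggd a kkg — and concatenate.

ggdggdaggdggdaggdggdaggdggdakkg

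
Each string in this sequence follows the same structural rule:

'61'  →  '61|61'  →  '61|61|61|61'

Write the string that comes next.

s(k+1) = s(k)·|·s(k) — each term doubles the last with '|' between the halves.
One more doubling of 61|61|61|61 gives the answer.

61|61|61|61|61|61|61|61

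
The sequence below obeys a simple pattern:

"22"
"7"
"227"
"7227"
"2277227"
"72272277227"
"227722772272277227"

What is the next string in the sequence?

This is a Fibonacci-style word recurrence s(k) = s(k−2)·s(k−1): e.g. 22·7 = 227.
Continuing: 72272277227 · 227722772272277227 gives term 8.

72272277227227722772272277227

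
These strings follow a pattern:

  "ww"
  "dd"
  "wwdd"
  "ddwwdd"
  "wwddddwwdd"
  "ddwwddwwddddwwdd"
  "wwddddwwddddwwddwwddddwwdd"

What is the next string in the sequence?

ddwwddwwddddwwddwwddddwwddddwwddwwddddwwdd

Each term (from the third on) is the two preceding terms concatenated in order: term 3 = ww·dd = wwdd.
Continuing: ddwwddwwddddwwdd · wwddddwwddddwwddwwddddwwdd gives term 8.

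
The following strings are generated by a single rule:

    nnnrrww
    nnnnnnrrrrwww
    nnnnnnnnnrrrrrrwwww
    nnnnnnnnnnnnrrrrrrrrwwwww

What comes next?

nnnnnnnnnnnnnnnrrrrrrrrrrwwwwww

Each string has the form n^{3n} r^{2n} w^{n+1} (n = 1, 2, …).
For the next term, n = 5, so the run lengths are 15, 10, 6.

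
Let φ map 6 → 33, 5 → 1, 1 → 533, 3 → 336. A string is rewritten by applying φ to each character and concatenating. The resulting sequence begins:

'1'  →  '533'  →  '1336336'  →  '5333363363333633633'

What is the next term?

φ(5333363363333633633) expands symbol-by-symbol to 1 336 336 336 336 33 336 336 33 336 336 336 336 33 336 336 33 336 336; joining the 19 pieces gives the next term.

133633633633633336336333363363363363333633633336336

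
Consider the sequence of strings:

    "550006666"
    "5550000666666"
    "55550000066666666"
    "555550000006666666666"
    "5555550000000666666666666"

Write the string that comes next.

Reading off run lengths: 5 runs 2, 3, 4, 5, 6; 0 runs 3, 4, 5, 6, 7; 6 runs 4, 6, 8, 10, 12 — each is linear in n, where the shown terms are n = 2, 3, 4, 5, 6.
Setting n = 7 gives 7, 8, 14 characters in each block.

55555550000000066666666666666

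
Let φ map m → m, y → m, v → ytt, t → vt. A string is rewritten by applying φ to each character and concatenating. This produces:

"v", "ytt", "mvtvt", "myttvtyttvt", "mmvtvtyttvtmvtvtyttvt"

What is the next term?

Rewriting the 21 symbols of mmvtvtyttvtmvtvtyttvt one by one yields m m ytt vt ytt vt m vt vt ytt vt m ytt vt ytt vt m vt vt ytt vt; concatenated:

mmyttvtyttvtmvtvtyttvtmyttvtyttvtmvtvtyttvt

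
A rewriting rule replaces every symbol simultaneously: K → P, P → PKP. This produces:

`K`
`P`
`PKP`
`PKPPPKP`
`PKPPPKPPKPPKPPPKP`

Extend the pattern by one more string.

φ(PKPPPKPPKPPKPPPKP) expands symbol-by-symbol to PKP P PKP PKP PKP P PKP PKP P PKP PKP P PKP PKP PKP P PKP; joining the 17 pieces gives the next term.

PKPPPKPPKPPKPPPKPPKPPPKPPKPPPKPPKPPKPPPKP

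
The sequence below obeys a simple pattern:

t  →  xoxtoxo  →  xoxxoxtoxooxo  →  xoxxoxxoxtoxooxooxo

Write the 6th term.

xoxxoxxoxxoxxoxtoxooxooxooxooxo

Every step adds xox to the front and oxo to the end of the previous string.
From xoxxoxxoxtoxooxooxo, 2 further steps: xoxxoxxoxtoxooxooxo → xoxxoxxoxxoxtoxooxooxooxo → (answer).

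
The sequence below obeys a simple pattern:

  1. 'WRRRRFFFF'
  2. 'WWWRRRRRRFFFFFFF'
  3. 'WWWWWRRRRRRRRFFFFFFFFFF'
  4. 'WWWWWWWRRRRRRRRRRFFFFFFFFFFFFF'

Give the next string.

WWWWWWWWWRRRRRRRRRRRRFFFFFFFFFFFFFFFF

Reading off run lengths: W runs 1, 3, 5, 7; R runs 4, 6, 8, 10; F runs 4, 7, 10, 13 — each is linear in n (n = 1, 2, …).
At n = 5 the blocks have lengths 9, 12, 16.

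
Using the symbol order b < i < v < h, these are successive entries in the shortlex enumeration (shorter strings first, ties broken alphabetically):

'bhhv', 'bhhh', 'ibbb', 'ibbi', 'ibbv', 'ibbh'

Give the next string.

ibib

Treat ibbh as a base-4 numeral over the given alphabet and add one, carrying through any trailing h's.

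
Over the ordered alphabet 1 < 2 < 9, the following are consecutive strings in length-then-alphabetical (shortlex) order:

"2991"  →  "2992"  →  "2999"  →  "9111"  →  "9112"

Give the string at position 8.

Continuing the enumeration 3 steps past 9112: 9112 → 9119 → 9121 → (answer).

9122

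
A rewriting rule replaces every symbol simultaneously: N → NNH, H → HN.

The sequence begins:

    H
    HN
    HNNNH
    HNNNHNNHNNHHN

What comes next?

φ(HNNNHNNHNNHHN) expands symbol-by-symbol to HN NNH NNH NNH HN NNH NNH HN NNH NNH HN HN NNH; joining the 13 pieces gives the next term.

HNNNHNNHNNHHNNNHNNHHNNNHNNHHNHNNNH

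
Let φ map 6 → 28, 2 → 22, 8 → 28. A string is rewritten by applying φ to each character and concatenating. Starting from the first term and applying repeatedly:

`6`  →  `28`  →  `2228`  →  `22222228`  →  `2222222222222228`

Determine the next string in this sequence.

Rewriting the 16 symbols of 2222222222222228 one by one yields 22 22 22 22 22 22 22 22 22 22 22 22 22 22 22 28; concatenated:

22222222222222222222222222222228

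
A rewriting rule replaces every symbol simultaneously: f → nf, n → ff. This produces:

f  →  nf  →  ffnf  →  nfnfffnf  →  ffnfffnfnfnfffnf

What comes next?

nfnfffnfnfnfffnfffnfffnfnfnfffnf

Applying the rule to each of the 16 symbols of ffnfffnfnfnfffnf gives the pieces nf nf ff nf nf nf ff nf ff nf ff nf nf nf ff nf, which concatenate to the answer.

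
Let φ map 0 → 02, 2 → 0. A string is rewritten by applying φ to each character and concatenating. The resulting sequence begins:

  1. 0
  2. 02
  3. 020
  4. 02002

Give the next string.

Apply φ to 02002 symbol by symbol: 0→02, 2→0, 0→02, 0→02, 2→0; joined: 02 0 02 02 0.

02002020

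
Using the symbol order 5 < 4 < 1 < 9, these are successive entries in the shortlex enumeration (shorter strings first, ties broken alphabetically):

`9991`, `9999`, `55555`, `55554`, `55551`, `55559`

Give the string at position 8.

Continuing the enumeration 2 steps past 55559: 55559 → 55545 → (answer).

55544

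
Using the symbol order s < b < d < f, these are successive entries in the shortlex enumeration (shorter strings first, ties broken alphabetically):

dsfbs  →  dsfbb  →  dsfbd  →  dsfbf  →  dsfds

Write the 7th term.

Stepping forward 2 times from dsfds: dsfds → dsfdb, then the target.

dsfdd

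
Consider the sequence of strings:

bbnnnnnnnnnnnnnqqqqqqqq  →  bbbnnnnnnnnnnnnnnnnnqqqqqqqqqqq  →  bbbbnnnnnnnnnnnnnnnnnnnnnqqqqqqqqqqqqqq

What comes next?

Each string has the form b^{n-1} n^{4n+1} q^{3n-1}, where the shown terms are n = 3, 4, 5.
At n = 6 the blocks have lengths 5, 25, 17.

bbbbbnnnnnnnnnnnnnnnnnnnnnnnnnqqqqqqqqqqqqqqqqq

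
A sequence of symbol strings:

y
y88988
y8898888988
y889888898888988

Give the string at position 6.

Each term is the previous one with 88988 appended.
From y889888898888988, 2 further steps: y889888898888988 → y88988889888898888988 → (answer).

y8898888988889888898888988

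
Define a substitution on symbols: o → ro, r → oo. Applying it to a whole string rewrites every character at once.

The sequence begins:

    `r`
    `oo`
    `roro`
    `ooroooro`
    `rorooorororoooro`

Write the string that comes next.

oorooorororooorooorooorororoooro

Applying the rule to each of the 16 symbols of rorooorororoooro gives the pieces oo ro oo ro ro ro oo ro oo ro oo ro ro ro oo ro, which concatenate to the answer.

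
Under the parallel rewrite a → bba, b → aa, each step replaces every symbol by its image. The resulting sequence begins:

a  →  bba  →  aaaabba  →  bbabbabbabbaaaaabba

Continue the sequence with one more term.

φ(bbabbabbabbaaaaabba) expands symbol-by-symbol to aa aa bba aa aa bba aa aa bba aa aa bba bba bba bba bba aa aa bba; joining the 19 pieces gives the next term.

aaaabbaaaaabbaaaaabbaaaaabbabbabbabbabbaaaaabba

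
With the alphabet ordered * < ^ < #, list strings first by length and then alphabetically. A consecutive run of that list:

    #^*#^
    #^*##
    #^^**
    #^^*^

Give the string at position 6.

#^^^*

Continuing the enumeration 2 steps past #^^*^: #^^*^ → #^^*# → (answer).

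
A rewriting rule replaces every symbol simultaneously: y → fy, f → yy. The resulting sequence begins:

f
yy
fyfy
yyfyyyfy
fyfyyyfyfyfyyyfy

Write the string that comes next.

Rewriting the 16 symbols of fyfyyyfyfyfyyyfy one by one yields yy fy yy fy fy fy yy fy yy fy yy fy fy fy yy fy; concatenated:

yyfyyyfyfyfyyyfyyyfyyyfyfyfyyyfy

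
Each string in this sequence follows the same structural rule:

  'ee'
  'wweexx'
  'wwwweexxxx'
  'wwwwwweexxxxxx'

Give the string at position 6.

Every step adds ww to the front and xx to the end of the previous string.
From wwwwwweexxxxxx, 2 further steps: wwwwwweexxxxxx → wwwwwwwweexxxxxxxx → (answer).

wwwwwwwwwweexxxxxxxxxx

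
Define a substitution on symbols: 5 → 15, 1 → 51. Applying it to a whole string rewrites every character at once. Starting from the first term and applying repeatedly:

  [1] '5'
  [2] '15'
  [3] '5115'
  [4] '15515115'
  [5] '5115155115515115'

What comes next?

Rewriting the 16 symbols of 5115155115515115 one by one yields 15 51 51 15 51 15 15 51 51 15 15 51 15 51 51 15; concatenated:

15515115511515515115155115515115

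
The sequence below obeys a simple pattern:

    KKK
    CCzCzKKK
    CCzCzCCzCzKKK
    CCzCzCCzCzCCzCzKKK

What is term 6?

CCzCzCCzCzCCzCzCCzCzCCzCzKKK

Every step adds CCzCz at the front: s(k+1) = CCzCz·s(k).
From CCzCzCCzCzCCzCzKKK, 2 further steps: CCzCzCCzCzCCzCzKKK → CCzCzCCzCzCCzCzCCzCzKKK → (answer).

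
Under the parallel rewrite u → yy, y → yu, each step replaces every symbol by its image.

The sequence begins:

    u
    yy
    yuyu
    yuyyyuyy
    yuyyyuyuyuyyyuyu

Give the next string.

Rewriting the 16 symbols of yuyyyuyuyuyyyuyu one by one yields yu yy yu yu yu yy yu yy yu yy yu yu yu yy yu yy; concatenated:

yuyyyuyuyuyyyuyyyuyyyuyuyuyyyuyy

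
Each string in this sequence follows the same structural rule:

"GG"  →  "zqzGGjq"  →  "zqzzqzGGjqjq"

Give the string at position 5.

Every step adds zqz to the front and jq to the end of the previous string.
From zqzzqzGGjqjq, 2 further steps: zqzzqzGGjqjq → zqzzqzzqzGGjqjqjq → (answer).

zqzzqzzqzzqzGGjqjqjqjq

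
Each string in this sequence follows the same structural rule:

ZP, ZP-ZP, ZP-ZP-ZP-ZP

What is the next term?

Each string is two copies of the previous one joined by '-'.
So the next term is two copies of ZP-ZP-ZP-ZP with '-' between the halves.

ZP-ZP-ZP-ZP-ZP-ZP-ZP-ZP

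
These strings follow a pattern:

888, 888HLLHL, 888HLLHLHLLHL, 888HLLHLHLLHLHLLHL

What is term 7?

888HLLHLHLLHLHLLHLHLLHLHLLHLHLLHL

Every step adds HLLHL to the end: s(k+1) = s(k)·HLLHL.
From 888HLLHLHLLHLHLLHL, 3 further steps: 888HLLHLHLLHLHLLHL → 888HLLHLHLLHLHLLHLHLLHL → 888HLLHLHLLHLHLLHLHLLHLHLLHL → (answer).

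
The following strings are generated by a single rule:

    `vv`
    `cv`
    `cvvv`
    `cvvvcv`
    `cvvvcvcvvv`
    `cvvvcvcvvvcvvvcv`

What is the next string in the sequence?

cvvvcvcvvvcvvvcvcvvvcvcvvv

From term 3 onward, concatenate the last term with the second-to-last: cv·vv = cvvv, cvvv·cv = cvvvcv, …
The next term joins cvvvcvcvvvcvvvcv and cvvvcvcvvv.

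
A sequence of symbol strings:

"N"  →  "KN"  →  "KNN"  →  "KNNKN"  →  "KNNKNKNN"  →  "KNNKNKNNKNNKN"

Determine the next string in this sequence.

KNNKNKNNKNNKNKNNKNKNN

This is a Fibonacci-style word recurrence s(k) = s(k−1)·s(k−2): e.g. KN·N = KNN.
So term 7 is KNNKNKNNKNNKN·KNNKNKNN.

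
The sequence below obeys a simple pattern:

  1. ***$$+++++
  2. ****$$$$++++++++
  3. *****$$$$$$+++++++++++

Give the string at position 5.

*******$$$$$$$$$$+++++++++++++++++

Reading off run lengths: * runs 3, 4, 5; $ runs 2, 4, 6; + runs 5, 8, 11 — each is linear in n (n = 1, 2, …).
Setting n = 5 gives 7, 10, 17 characters in each block.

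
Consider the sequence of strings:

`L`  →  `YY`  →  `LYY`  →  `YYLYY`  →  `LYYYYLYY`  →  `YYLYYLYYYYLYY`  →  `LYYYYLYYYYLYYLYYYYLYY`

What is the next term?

This is a Fibonacci-style word recurrence s(k) = s(k−2)·s(k−1): e.g. L·YY = LYY.
The next term joins YYLYYLYYYYLYY and LYYYYLYYYYLYYLYYYYLYY.

YYLYYLYYYYLYYLYYYYLYYYYLYYLYYYYLYY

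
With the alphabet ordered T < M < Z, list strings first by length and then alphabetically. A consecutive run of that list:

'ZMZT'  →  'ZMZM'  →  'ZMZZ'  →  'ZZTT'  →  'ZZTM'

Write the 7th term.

ZZMT

Stepping forward 2 times from ZZTM: ZZTM → ZZTZ, then the target.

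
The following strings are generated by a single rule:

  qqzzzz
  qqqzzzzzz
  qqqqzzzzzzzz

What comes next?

qqqqqzzzzzzzzzz

Term n consists of n q's, followed by 2n z's, where the shown terms are n = 2, 3, 4.
For the next term, n = 5, so the run lengths are 5, 10.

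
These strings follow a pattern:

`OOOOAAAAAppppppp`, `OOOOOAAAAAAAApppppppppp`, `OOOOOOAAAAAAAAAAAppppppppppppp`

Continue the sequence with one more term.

OOOOOOOAAAAAAAAAAAAAApppppppppppppppp

Reading off run lengths: O runs 4, 5, 6; A runs 5, 8, 11; p runs 7, 10, 13 — each is linear in n, where the shown terms are n = 2, 3, 4.
At n = 5 the blocks have lengths 7, 14, 16.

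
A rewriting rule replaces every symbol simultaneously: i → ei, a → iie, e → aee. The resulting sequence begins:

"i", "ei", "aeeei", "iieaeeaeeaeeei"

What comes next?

Rewriting the 14 symbols of iieaeeaeeaeeei one by one yields ei ei aee iie aee aee iie aee aee iie aee aee aee ei; concatenated:

eieiaeeiieaeeaeeiieaeeaeeiieaeeaeeaeeei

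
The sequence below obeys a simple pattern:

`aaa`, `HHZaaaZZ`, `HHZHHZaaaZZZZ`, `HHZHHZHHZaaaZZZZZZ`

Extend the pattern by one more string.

s(k+1) = HHZ·s(k)·ZZ, so each term gains HHZ as a prefix and ZZ as a suffix.
Applying this once more to HHZHHZHHZaaaZZZZZZ:

HHZHHZHHZHHZaaaZZZZZZZZ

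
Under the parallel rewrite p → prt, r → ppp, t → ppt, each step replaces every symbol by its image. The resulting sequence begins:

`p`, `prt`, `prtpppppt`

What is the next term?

prtppppptprtprtprtprtprtppt

Apply φ to prtpppppt symbol by symbol: p→prt, r→ppp, t→ppt, p→prt, p→prt, p→prt, p→prt, p→prt, t→ppt; joined: prt ppp ppt prt prt prt prt prt ppt.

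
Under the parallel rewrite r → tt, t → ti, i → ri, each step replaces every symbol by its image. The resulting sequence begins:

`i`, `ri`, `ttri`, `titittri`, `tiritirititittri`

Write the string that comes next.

tirittritirittritiritirititittri

φ(tiritirititittri) expands symbol-by-symbol to ti ri tt ri ti ri tt ri ti ri ti ri ti ti tt ri; joining the 16 pieces gives the next term.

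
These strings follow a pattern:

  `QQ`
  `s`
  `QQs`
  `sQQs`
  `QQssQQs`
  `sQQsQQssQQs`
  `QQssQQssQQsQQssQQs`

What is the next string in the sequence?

sQQsQQssQQsQQssQQssQQsQQssQQs

From term 3 onward, concatenate the second-to-last term with the last: QQ·s = QQs, s·QQs = sQQs, …
Continuing: sQQsQQssQQs · QQssQQssQQsQQssQQs gives term 8.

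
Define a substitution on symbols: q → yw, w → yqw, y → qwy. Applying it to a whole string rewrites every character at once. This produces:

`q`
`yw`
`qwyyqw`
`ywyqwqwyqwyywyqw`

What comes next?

Rewriting the 16 symbols of ywyqwqwyqwyywyqw one by one yields qwy yqw qwy yw yqw yw yqw qwy yw yqw qwy qwy yqw qwy yw yqw; concatenated:

qwyyqwqwyywyqwywyqwqwyywyqwqwyqwyyqwqwyywyqw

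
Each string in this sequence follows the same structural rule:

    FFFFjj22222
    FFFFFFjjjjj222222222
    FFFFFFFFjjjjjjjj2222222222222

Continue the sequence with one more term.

Term n consists of 2n+2 F's, followed by 3n-1 j's, followed by 4n+1 2's (n = 1, 2, …).
For the next term, n = 4, so the run lengths are 10, 11, 17.

FFFFFFFFFFjjjjjjjjjjj22222222222222222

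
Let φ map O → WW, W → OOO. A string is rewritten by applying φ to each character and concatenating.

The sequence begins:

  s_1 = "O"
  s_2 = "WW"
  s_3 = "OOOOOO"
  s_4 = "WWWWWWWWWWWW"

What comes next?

Apply φ to WWWWWWWWWWWW symbol by symbol: W→OOO, W→OOO, W→OOO, W→OOO, W→OOO, W→OOO, W→OOO, W→OOO, W→OOO, W→OOO, W→OOO, W→OOO; joined: OOO OOO OOO OOO OOO OOO OOO OOO OOO OOO OOO OOO.

OOOOOOOOOOOOOOOOOOOOOOOOOOOOOOOOOOOO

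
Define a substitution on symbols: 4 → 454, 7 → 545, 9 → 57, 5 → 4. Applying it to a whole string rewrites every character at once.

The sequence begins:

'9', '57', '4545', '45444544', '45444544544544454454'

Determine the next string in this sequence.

454445445445444544544454454445445445444544544454

Applying the rule to each of the 20 symbols of 45444544544544454454 gives the pieces 454 4 454 454 454 4 454 454 4 454 454 4 454 454 454 4 454 454 4 454, which concatenate to the answer.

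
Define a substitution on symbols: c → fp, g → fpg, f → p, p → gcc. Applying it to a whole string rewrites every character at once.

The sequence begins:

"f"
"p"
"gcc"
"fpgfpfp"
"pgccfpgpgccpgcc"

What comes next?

gccfpgfpfppgccfpggccfpgfpfpgccfpgfpfp

Applying the rule to each of the 15 symbols of pgccfpgpgccpgcc gives the pieces gcc fpg fp fp p gcc fpg gcc fpg fp fp gcc fpg fp fp, which concatenate to the answer.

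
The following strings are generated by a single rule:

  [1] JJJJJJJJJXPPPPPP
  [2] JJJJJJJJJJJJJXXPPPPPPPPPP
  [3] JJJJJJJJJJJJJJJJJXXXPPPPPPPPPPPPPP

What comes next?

JJJJJJJJJJJJJJJJJJJJJXXXXPPPPPPPPPPPPPPPPPP

Term n consists of 4n+1 J's, followed by n-1 X's, followed by 4n-2 P's, where the shown terms are n = 2, 3, 4.
For the next term, n = 5, so the run lengths are 21, 4, 18.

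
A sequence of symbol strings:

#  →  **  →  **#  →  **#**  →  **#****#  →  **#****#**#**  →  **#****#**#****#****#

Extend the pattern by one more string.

From term 3 onward, concatenate the last term with the second-to-last: **·# = **#, **#·** = **#**, …
So term 8 is **#****#**#****#****#·**#****#**#**.

**#****#**#****#****#**#****#**#**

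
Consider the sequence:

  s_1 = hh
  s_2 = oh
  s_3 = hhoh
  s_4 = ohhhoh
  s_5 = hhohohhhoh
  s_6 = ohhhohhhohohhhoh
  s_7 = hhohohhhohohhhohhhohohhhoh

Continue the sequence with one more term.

Each term (from the third on) is the two preceding terms concatenated in order: term 3 = hh·oh = hhoh.
So term 8 is ohhhohhhohohhhoh·hhohohhhohohhhohhhohohhhoh.

ohhhohhhohohhhohhhohohhhohohhhohhhohohhhoh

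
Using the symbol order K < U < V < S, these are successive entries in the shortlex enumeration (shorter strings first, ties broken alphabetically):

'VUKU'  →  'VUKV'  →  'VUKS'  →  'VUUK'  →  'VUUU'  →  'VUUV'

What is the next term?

VUUS

Treat VUUV as a base-4 numeral over the given alphabet and add one, carrying through any trailing S's.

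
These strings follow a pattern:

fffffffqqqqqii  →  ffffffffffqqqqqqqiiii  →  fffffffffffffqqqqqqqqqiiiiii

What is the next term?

ffffffffffffffffqqqqqqqqqqqiiiiiiii

The n-th term is 3n+1 f's then 2n+1 q's then 2n-2 i's, where the shown terms are n = 2, 3, 4.
Setting n = 5 gives 16, 11, 8 characters in each block.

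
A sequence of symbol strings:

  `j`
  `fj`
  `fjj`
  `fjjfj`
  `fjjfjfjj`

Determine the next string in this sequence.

From term 3 onward, concatenate the last term with the second-to-last: fj·j = fjj, fjj·fj = fjjfj, …
The next term joins fjjfjfjj and fjjfj.

fjjfjfjjfjjfj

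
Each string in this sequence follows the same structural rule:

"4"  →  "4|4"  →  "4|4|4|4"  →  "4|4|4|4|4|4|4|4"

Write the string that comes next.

s(k+1) = s(k)·|·s(k) — each term doubles the last with '|' between the halves.
Doubling 4|4|4|4|4|4|4|4 with '|' between the halves:

4|4|4|4|4|4|4|4|4|4|4|4|4|4|4|4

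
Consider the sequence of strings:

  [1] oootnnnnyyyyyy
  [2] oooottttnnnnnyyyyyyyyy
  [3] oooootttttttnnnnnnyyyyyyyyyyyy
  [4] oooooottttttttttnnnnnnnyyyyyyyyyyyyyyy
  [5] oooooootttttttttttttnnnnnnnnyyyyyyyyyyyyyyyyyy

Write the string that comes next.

oooooooottttttttttttttttnnnnnnnnnyyyyyyyyyyyyyyyyyyyyy

Reading off run lengths: o runs 3, 4, 5, 6, 7; t runs 1, 4, 7, 10, 13; n runs 4, 5, 6, 7, 8; y runs 6, 9, 12, 15, 18 — each is linear in n (n = 1, 2, …).
Setting n = 6 gives 8, 16, 9, 21 characters in each block.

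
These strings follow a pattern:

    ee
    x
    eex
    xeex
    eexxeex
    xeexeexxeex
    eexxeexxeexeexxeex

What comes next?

xeexeexxeexeexxeexxeexeexxeex

Each term (from the third on) is the two preceding terms concatenated in order: term 3 = ee·x = eex.
So term 8 is xeexeexxeex·eexxeexxeexeexxeex.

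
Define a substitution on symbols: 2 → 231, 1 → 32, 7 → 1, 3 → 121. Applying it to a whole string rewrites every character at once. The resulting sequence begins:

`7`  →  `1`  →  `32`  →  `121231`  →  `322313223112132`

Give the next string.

Rewriting the 15 symbols of 322313223112132 one by one yields 121 231 231 121 32 121 231 231 121 32 32 231 32 121 231; concatenated:

12123123112132121231231121323223132121231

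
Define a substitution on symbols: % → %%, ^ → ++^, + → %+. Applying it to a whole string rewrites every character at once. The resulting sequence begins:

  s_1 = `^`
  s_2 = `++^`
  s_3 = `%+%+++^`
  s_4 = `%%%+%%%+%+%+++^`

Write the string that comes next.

Rewriting the 15 symbols of %%%+%%%+%+%+++^ one by one yields %% %% %% %+ %% %% %% %+ %% %+ %% %+ %+ %+ ++^; concatenated:

%%%%%%%+%%%%%%%+%%%+%%%+%+%+++^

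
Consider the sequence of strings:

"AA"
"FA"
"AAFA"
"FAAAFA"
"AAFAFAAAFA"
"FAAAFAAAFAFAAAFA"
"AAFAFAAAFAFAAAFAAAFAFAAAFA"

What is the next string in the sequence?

From term 3 onward, concatenate the second-to-last term with the last: AA·FA = AAFA, FA·AAFA = FAAAFA, …
Continuing: FAAAFAAAFAFAAAFA · AAFAFAAAFAFAAAFAAAFAFAAAFA gives term 8.

FAAAFAAAFAFAAAFAAAFAFAAAFAFAAAFAAAFAFAAAFA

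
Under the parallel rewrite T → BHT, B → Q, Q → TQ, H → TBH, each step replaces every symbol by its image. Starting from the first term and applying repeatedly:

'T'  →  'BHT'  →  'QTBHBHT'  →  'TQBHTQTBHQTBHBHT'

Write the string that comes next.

BHTTQQTBHBHTTQBHTQTBHTQBHTQTBHQTBHBHT

φ(TQBHTQTBHQTBHBHT) expands symbol-by-symbol to BHT TQ Q TBH BHT TQ BHT Q TBH TQ BHT Q TBH Q TBH BHT; joining the 16 pieces gives the next term.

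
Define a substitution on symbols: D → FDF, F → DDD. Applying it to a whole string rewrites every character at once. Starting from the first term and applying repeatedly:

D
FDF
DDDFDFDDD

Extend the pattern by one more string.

FDFFDFFDFDDDFDFDDDFDFFDFFDF

Apply φ to DDDFDFDDD symbol by symbol: D→FDF, D→FDF, D→FDF, F→DDD, D→FDF, F→DDD, D→FDF, D→FDF, D→FDF; joined: FDF FDF FDF DDD FDF DDD FDF FDF FDF.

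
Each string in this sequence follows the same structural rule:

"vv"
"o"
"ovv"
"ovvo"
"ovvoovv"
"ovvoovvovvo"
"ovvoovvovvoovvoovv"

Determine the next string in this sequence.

ovvoovvovvoovvoovvovvoovvovvo

Each term (from the third on) is the previous term followed by the one before it: term 3 = o·vv = ovv.
So term 8 is ovvoovvovvoovvoovv·ovvoovvovvo.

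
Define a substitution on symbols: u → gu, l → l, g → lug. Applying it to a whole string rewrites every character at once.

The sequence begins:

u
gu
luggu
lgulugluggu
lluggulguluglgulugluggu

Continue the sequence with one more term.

Applying the rule to each of the 23 symbols of lluggulguluglgulugluggu gives the pieces l l gu lug lug gu l lug gu l gu lug l lug gu l gu lug l gu lug lug gu, which concatenate to the answer.

llgulugluggulluggulguluglluggulguluglgulugluggu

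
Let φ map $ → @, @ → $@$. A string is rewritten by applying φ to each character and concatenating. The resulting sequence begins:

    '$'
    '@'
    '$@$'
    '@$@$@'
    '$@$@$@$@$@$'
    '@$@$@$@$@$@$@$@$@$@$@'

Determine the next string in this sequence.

Applying the rule to each of the 21 symbols of @$@$@$@$@$@$@$@$@$@$@ gives the pieces $@$ @ $@$ @ $@$ @ $@$ @ $@$ @ $@$ @ $@$ @ $@$ @ $@$ @ $@$ @ $@$, which concatenate to the answer.

$@$@$@$@$@$@$@$@$@$@$@$@$@$@$@$@$@$@$@$@$@$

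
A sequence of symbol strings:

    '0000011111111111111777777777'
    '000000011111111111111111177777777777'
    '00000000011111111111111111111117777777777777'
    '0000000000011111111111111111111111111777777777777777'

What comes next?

Each string has the form 0^{2n-1} 1^{4n+2} 7^{2n+3}, where the shown terms are n = 3, 4, 5, 6.
At n = 7 the blocks have lengths 13, 30, 17.

000000000000011111111111111111111111111111177777777777777777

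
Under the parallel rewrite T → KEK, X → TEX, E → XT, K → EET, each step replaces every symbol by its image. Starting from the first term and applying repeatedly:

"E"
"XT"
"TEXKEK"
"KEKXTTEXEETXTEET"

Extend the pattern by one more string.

φ(KEKXTTEXEETXTEET) expands symbol-by-symbol to EET XT EET TEX KEK KEK XT TEX XT XT KEK TEX KEK XT XT KEK; joining the 16 pieces gives the next term.

EETXTEETTEXKEKKEKXTTEXXTXTKEKTEXKEKXTXTKEK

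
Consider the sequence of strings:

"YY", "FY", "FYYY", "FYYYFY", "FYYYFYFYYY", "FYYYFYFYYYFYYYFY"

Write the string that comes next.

Each term (from the third on) is the previous term followed by the one before it: term 3 = FY·YY = FYYY.
So term 7 is FYYYFYFYYYFYYYFY·FYYYFYFYYY.

FYYYFYFYYYFYYYFYFYYYFYFYYY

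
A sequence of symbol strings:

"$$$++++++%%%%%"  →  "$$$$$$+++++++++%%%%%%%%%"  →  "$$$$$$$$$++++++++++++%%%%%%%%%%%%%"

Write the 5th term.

$$$$$$$$$$$$$$$++++++++++++++++++%%%%%%%%%%%%%%%%%%%%%

Each string has the form $^{3n} +^{3n+3} %^{4n+1} (n = 1, 2, …).
Setting n = 5 gives 15, 18, 21 characters in each block.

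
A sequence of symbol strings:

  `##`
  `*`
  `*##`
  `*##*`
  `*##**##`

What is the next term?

*##**##*##*

This is a Fibonacci-style word recurrence s(k) = s(k−1)·s(k−2): e.g. *·## = *##.
So term 6 is *##**##·*##*.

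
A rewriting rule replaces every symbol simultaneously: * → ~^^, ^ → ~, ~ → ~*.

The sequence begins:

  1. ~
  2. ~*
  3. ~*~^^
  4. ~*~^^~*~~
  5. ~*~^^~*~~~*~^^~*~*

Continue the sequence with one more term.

φ(~*~^^~*~~~*~^^~*~*) expands symbol-by-symbol to ~* ~^^ ~* ~ ~ ~* ~^^ ~* ~* ~* ~^^ ~* ~ ~ ~* ~^^ ~* ~^^; joining the 18 pieces gives the next term.

~*~^^~*~~~*~^^~*~*~*~^^~*~~~*~^^~*~^^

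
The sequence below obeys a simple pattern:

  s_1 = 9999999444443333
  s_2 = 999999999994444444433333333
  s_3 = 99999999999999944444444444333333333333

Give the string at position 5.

999999999999999999999994444444444444444433333333333333333333

Reading off run lengths: 9 runs 7, 11, 15; 4 runs 5, 8, 11; 3 runs 4, 8, 12 — each is linear in n (n = 1, 2, …).
At n = 5 the blocks have lengths 23, 17, 20.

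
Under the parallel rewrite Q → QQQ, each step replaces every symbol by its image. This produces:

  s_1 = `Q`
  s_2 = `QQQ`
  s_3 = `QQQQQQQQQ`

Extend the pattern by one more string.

Expanding QQQQQQQQQ: Q→QQQ, Q→QQQ, Q→QQQ, Q→QQQ, Q→QQQ, Q→QQQ, Q→QQQ, Q→QQQ, Q→QQQ. Concatenated: QQQ QQQ QQQ QQQ QQQ QQQ QQQ QQQ QQQ.

QQQQQQQQQQQQQQQQQQQQQQQQQQQ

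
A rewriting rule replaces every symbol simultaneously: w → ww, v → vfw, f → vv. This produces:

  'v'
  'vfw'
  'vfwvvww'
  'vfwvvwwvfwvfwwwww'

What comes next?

vfwvvwwvfwvfwwwwwvfwvvwwvfwvvwwwwwwwwww

φ(vfwvvwwvfwvfwwwww) expands symbol-by-symbol to vfw vv ww vfw vfw ww ww vfw vv ww vfw vv ww ww ww ww ww; joining the 17 pieces gives the next term.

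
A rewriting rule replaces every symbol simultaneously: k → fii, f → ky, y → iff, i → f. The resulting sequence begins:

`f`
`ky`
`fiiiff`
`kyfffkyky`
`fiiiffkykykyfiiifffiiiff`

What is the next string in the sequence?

Applying the rule to each of the 24 symbols of fiiiffkykykyfiiifffiiiff gives the pieces ky f f f ky ky fii iff fii iff fii iff ky f f f ky ky ky f f f ky ky, which concatenate to the answer.

kyfffkykyfiiifffiiifffiiiffkyfffkykykyfffkyky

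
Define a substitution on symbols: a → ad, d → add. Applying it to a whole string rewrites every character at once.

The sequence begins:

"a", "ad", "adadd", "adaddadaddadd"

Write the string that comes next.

Rewriting the 13 symbols of adaddadaddadd one by one yields ad add ad add add ad add ad add add ad add add; concatenated:

adaddadaddaddadaddadaddaddadaddadd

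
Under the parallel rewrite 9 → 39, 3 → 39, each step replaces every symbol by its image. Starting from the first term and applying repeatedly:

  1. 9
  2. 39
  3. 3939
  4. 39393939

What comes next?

3939393939393939

Expanding 39393939: 3→39, 9→39, 3→39, 9→39, 3→39, 9→39, 3→39, 9→39. Concatenated: 39 39 39 39 39 39 39 39.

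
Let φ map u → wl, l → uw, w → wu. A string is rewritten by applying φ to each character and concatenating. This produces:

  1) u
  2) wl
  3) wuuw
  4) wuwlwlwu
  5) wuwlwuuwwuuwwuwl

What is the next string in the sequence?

Rewriting the 16 symbols of wuwlwuuwwuuwwuwl one by one yields wu wl wu uw wu wl wl wu wu wl wl wu wu wl wu uw; concatenated:

wuwlwuuwwuwlwlwuwuwlwlwuwuwlwuuw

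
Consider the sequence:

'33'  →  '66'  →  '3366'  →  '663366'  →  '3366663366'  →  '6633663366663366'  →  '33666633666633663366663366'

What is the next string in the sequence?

Each term (from the third on) is the two preceding terms concatenated in order: term 3 = 33·66 = 3366.
So term 8 is 6633663366663366·33666633666633663366663366.

663366336666336633666633666633663366663366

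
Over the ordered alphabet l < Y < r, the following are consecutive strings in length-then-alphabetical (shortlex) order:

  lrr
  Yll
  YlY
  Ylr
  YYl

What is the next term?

Treat YYl as a base-3 numeral over the given alphabet and add one, carrying through any trailing r's.

YYY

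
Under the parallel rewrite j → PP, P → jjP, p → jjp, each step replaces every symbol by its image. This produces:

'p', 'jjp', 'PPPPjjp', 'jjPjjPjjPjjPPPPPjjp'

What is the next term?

Rewriting the 19 symbols of jjPjjPjjPjjPPPPPjjp one by one yields PP PP jjP PP PP jjP PP PP jjP PP PP jjP jjP jjP jjP jjP PP PP jjp; concatenated:

PPPPjjPPPPPjjPPPPPjjPPPPPjjPjjPjjPjjPjjPPPPPjjp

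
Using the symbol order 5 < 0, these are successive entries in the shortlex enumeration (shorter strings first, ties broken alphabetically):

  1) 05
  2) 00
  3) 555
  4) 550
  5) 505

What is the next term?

Treat 505 as a base-2 numeral over the given alphabet and add one, carrying through any trailing 0's.

500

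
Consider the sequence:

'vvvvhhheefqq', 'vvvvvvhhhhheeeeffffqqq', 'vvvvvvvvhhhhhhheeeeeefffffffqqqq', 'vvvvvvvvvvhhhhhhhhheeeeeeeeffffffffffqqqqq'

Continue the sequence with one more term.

vvvvvvvvvvvvhhhhhhhhhhheeeeeeeeeefffffffffffffqqqqqq

Reading off run lengths: v runs 4, 6, 8, 10; h runs 3, 5, 7, 9; e runs 2, 4, 6, 8; f runs 1, 4, 7, 10; q runs 2, 3, 4, 5 — each is linear in n (n = 1, 2, …).
At n = 5 the blocks have lengths 12, 11, 10, 13, 6.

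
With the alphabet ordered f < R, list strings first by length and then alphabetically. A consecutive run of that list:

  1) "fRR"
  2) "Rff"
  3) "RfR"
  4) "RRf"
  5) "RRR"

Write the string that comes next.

After RRR the length-3 strings are exhausted; the first length-4 string is 4 copies of f.

ffff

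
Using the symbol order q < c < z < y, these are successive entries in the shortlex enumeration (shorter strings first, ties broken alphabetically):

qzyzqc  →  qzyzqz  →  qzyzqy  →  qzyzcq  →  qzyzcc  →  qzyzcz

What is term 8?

qzyzzq

Continuing the enumeration 2 steps past qzyzcz: qzyzcz → qzyzcy → (answer).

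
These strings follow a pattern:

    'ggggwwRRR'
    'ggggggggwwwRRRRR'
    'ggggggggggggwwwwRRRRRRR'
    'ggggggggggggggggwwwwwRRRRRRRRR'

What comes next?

Each string has the form g^{4n} w^{n+1} R^{2n+1} (n = 1, 2, …).
Setting n = 5 gives 20, 6, 11 characters in each block.

ggggggggggggggggggggwwwwwwRRRRRRRRRRR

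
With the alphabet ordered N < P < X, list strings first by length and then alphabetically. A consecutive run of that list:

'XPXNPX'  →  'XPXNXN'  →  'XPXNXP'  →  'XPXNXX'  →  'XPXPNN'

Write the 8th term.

Advancing 3 positions from XPXPNN through XPXPNN → XPXPNP → XPXPNX reaches term 8.

XPXPPN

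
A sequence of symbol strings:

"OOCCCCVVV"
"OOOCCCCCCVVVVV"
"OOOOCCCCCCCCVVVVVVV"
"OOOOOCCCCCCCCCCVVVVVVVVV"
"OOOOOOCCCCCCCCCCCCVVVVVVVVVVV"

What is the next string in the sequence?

OOOOOOOCCCCCCCCCCCCCCVVVVVVVVVVVVV

Term n consists of n O's, followed by 2n C's, followed by 2n-1 V's, where the shown terms are n = 2, 3, 4, 5, 6.
Setting n = 7 gives 7, 14, 13 characters in each block.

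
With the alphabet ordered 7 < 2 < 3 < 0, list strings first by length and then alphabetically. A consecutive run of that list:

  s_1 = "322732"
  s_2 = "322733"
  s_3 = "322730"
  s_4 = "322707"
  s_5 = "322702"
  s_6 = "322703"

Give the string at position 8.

322277

Stepping forward 2 times from 322703: 322703 → 322700, then the target.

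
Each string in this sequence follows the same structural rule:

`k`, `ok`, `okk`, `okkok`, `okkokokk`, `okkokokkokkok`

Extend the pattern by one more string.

okkokokkokkokokkokokk

Each term (from the third on) is the previous term followed by the one before it: term 3 = ok·k = okk.
Continuing: okkokokkokkok · okkokokk gives term 7.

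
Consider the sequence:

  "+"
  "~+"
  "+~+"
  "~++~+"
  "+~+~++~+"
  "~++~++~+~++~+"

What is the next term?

This is a Fibonacci-style word recurrence s(k) = s(k−2)·s(k−1): e.g. +·~+ = +~+.
Continuing: +~+~++~+ · ~++~++~+~++~+ gives term 7.

+~+~++~+~++~++~+~++~+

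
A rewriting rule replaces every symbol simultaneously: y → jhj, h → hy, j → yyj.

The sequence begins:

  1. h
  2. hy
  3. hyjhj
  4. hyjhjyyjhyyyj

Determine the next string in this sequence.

hyjhjyyjhyyyjjhjjhjyyjhyjhjjhjjhjyyj

φ(hyjhjyyjhyyyj) expands symbol-by-symbol to hy jhj yyj hy yyj jhj jhj yyj hy jhj jhj jhj yyj; joining the 13 pieces gives the next term.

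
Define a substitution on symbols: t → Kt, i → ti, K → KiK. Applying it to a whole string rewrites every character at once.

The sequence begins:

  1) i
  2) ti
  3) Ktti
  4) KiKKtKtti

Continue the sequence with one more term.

KiKtiKiKKiKKtKiKKtKtti

Expanding KiKKtKtti: K→KiK, i→ti, K→KiK, K→KiK, t→Kt, K→KiK, t→Kt, t→Kt, i→ti. Concatenated: KiK ti KiK KiK Kt KiK Kt Kt ti.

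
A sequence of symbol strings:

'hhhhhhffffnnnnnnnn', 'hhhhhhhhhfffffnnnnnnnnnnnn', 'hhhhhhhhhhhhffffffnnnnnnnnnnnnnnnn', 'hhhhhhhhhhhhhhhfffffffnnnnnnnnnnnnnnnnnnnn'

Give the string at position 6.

hhhhhhhhhhhhhhhhhhhhhfffffffffnnnnnnnnnnnnnnnnnnnnnnnnnnnn

The n-th term is 3n h's then n+2 f's then 4n n's, where the shown terms are n = 2, 3, 4, 5.
For term 6, n = 7, so the run lengths are 21, 9, 28.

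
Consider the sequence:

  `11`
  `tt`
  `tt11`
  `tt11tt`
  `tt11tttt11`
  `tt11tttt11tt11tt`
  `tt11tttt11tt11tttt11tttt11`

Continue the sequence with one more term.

Each term (from the third on) is the previous term followed by the one before it: term 3 = tt·11 = tt11.
The next term joins tt11tttt11tt11tttt11tttt11 and tt11tttt11tt11tt.

tt11tttt11tt11tttt11tttt11tt11tttt11tt11tt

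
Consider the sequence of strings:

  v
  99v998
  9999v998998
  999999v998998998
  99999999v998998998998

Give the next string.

Every step adds 99 to the front and 998 to the end of the previous string.
Applying this once more to 99999999v998998998998:

9999999999v998998998998998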